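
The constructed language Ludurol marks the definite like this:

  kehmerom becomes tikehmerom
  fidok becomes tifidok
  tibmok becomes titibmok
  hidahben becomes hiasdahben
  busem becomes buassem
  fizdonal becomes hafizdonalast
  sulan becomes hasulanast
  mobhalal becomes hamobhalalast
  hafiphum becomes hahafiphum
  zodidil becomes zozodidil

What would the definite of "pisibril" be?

kehmerom and busem both end in -m yet inflect differently (tikehmerom, buassem), so the final letter is not what conditions the rule; the last vowel is.
"pisibril" has last vowel 'i'. The one such stem in the data (zodidil → zozodidil) repeats the first consonant+vowel as a prefix (as does hafiphum), so the same rule applies.
The other patterns: stems whose last vowel is 'o' add the prefix ti-; stems whose last vowel is 'e' insert -as- after the first vowel; stems whose last vowel is 'a' add ha- … -ast around the stem.
So pisibril → pipisibril.

pipisibril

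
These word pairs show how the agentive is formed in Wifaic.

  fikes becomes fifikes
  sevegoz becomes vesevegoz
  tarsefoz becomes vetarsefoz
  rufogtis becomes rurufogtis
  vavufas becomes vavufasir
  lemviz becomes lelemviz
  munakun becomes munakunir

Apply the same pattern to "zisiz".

zizisiz

lemviz and sevegoz both end in -z yet inflect differently (lelemviz, vesevegoz), so the final letter is not what conditions the rule; the last vowel is.
"zisiz" has last vowel 'i'. The stems whose last vowel is 'i' (lemviz → lelemviz, rufogtis → rurufogtis) repeat the first consonant+vowel as a prefix.
The other patterns: stems whose last vowel is 'o' add the prefix ve-; stems whose last vowel is 'a' or 'u' add -ir.
So zisiz → zizisiz.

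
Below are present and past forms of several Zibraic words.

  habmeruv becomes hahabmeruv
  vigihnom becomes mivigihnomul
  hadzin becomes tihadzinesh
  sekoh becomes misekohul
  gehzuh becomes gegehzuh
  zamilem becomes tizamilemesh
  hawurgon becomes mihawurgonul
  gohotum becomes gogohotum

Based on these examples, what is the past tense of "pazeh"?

tipazehesh

"pazeh" has last vowel 'e'. The one such stem in the data (zamilem → tizamilemesh) adds ti- … -esh around the stem, so the same rule applies.
The other patterns: stems whose last vowel is 'o' add mi- … -ul around the stem; stems whose last vowel is 'u' repeat the first consonant+vowel as a prefix.
So pazeh → tipazehesh.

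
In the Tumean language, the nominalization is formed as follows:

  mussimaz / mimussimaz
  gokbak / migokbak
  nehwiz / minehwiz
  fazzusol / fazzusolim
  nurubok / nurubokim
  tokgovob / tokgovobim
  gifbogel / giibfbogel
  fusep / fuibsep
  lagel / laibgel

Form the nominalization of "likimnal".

milikimnal

gokbak and nurubok both end in -k yet inflect differently (migokbak, nurubokim), so the final letter is not what conditions the rule; the last vowel is.
"likimnal" has last vowel 'a'. The stems whose last vowel is 'a' (mussimaz → mimussimaz, gokbak → migokbak) add the prefix mi-.
So likimnal → milikimnal.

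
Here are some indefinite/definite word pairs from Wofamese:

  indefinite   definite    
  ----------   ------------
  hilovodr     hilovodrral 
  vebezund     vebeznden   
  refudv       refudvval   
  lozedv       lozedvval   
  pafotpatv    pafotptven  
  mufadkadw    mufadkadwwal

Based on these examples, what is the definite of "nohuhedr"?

nohuhedrral

refudv and pafotpatv both end in -v yet inflect differently (refudvval, pafotptven), so the final letter is not what conditions the rule; the second-to-last letter is.
"nohuhedr" has second-to-last letter 'd'. The stems whose second-to-last letter is 'd' (refudv → refudvval, lozedv → lozedvval, hilovodr → hilovodrral) double the final consonant and add -al.
The other pattern: stems whose second-to-last letter is 'n' or 't' delete the last vowel and add -en.
So nohuhedr → nohuhedrral.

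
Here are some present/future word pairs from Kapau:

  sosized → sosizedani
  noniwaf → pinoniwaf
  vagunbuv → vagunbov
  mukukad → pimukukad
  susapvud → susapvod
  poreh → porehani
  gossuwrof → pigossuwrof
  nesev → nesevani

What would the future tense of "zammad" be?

pizammad

sosized and mukukad both end in -d yet inflect differently (sosizedani, pimukukad), so the final letter is not what conditions the rule; the last vowel is.
"zammad" has last vowel 'a'. The stems whose last vowel is 'a' (noniwaf → pinoniwaf, mukukad → pimukukad) add the prefix pi-.
The other patterns: stems whose last vowel is 'e' add -ani; stems whose last vowel is 'u' change the last vowel to 'o'.
So zammad → pizammad.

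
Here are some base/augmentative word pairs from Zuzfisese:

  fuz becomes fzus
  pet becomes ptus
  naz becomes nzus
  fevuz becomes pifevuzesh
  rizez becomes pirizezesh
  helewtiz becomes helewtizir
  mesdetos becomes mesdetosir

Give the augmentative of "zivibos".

fuz and fevuz both end in -z yet inflect differently (fzus, pifevuzesh), so the final letter is not what conditions the rule; the number of vowels is.
"zivibos" has 3 vowels. The stems with 3 vowels (helewtiz → helewtizir, mesdetos → mesdetosir) add -ir.
So zivibos → zivibosir.

zivibosir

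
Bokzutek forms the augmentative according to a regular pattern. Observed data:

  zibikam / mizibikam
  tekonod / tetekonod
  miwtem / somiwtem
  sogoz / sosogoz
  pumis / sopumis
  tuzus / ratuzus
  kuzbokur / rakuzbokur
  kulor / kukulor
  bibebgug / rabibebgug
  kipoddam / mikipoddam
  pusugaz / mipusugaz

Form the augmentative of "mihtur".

"mihtur" has last vowel 'u'. The stems whose last vowel is 'u' (tuzus → ratuzus, kuzbokur → rakuzbokur, bibebgug → rabibebgug) add the prefix ra-.
So mihtur → ramihtur.

ramihtur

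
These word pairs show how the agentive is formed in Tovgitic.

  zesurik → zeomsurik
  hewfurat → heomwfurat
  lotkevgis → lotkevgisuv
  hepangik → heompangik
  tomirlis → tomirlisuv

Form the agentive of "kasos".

tomirlis and zesurik both have last vowel 'i' yet inflect differently (tomirlisuv, zeomsurik), so the last vowel is not what conditions the rule; the final letter is.
"kasos" ends in -s. The stems ending in -s (tomirlis → tomirlisuv, lotkevgis → lotkevgisuv) add -uv.
So kasos → kasosuv.

kasosuv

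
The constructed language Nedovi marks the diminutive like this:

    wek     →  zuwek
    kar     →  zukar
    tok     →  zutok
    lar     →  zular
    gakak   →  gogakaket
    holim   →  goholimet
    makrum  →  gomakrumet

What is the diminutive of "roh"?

wek and gakak both end in -k yet inflect differently (zuwek, gogakaket), so the final letter is not what conditions the rule; the number of vowels is.
"roh" has 1 vowel. The stems with 1 vowel (wek → zuwek, kar → zukar, tok → zutok) add the prefix zu-.
The other pattern: stems with 2 vowels add go- … -et around the stem.
So roh → zuroh.

zuroh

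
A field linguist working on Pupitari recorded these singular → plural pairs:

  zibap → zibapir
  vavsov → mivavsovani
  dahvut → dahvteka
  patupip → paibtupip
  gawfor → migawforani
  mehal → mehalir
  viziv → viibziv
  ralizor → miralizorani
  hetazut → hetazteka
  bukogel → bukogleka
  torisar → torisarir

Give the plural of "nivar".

nivarir

gawfor and torisar both end in -r yet inflect differently (migawforani, torisarir), so the final letter is not what conditions the rule; the last vowel is.
"nivar" has last vowel 'a'. The stems whose last vowel is 'a' (mehal → mehalir, torisar → torisarir, zibap → zibapir) add -ir.
So nivar → nivarir.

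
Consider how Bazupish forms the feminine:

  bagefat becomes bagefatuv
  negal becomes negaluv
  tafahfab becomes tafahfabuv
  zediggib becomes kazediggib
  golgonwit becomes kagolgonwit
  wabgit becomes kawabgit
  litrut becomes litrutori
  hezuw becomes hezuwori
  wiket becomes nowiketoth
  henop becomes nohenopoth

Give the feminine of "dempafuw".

dempafuwori

tafahfab and zediggib both end in -b yet inflect differently (tafahfabuv, kazediggib), so the final letter is not what conditions the rule; the last vowel is.
"dempafuw" has last vowel 'u'. The stems whose last vowel is 'u' (litrut → litrutori, hezuw → hezuwori) add -ori.
The other patterns: stems whose last vowel is 'a' add -uv; stems whose last vowel is 'i' add the prefix ka-; stems whose last vowel is 'e' or 'o' add no- … -oth around the stem.
So dempafuw → dempafuwori.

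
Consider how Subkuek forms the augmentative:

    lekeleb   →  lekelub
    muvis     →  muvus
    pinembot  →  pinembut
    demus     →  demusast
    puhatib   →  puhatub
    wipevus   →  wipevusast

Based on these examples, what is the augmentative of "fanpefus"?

wipevus and muvis both end in -s yet inflect differently (wipevusast, muvus), so the final letter is not what conditions the rule; the last vowel is.
"fanpefus" has last vowel 'u'. The stems whose last vowel is 'u' (wipevus → wipevusast, demus → demusast) add -ast.
The other pattern: stems whose last vowel is 'e', 'i' or 'o' change the last vowel to 'u'.
So fanpefus → fanpefusast.

fanpefusast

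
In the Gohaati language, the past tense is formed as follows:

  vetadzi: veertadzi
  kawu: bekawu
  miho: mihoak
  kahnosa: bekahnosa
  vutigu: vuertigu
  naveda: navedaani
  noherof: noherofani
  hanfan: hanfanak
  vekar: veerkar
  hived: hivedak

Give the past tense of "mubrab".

"mubrab" begins with m-. The one such stem in the data (miho → mihoak) adds -ak, so the same rule applies.
So mubrab → mubrabak.

mubrabak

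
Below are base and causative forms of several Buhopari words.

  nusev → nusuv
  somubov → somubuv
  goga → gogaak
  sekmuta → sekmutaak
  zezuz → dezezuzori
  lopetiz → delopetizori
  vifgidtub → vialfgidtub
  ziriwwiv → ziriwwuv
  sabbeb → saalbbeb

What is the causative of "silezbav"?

silezbuv

"silezbav" ends in -v. The stems ending in -v (nusev → nusuv, ziriwwiv → ziriwwuv, somubov → somubuv) change the last vowel to 'u'.
So silezbav → silezbuv.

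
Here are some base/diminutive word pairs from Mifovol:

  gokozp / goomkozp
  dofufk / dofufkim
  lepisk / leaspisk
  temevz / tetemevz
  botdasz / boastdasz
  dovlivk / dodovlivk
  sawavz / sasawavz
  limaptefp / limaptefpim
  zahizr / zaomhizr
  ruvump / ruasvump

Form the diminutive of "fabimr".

temevz and botdasz both end in -z yet inflect differently (tetemevz, boastdasz), so the final letter is not what conditions the rule; the second-to-last letter is.
"fabimr" has second-to-last letter 'm'. The one such stem in the data (ruvump → ruasvump) inserts -as- after the first vowel (as do botdasz, lepisk), so the same rule applies.
So fabimr → faasbimr.

faasbimr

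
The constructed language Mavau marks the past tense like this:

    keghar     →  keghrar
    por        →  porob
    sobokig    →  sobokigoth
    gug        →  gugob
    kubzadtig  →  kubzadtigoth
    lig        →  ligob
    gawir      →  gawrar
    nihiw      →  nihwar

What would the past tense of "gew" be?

por and gawir both end in -r yet inflect differently (porob, gawrar), so the final letter is not what conditions the rule; the number of vowels is.
"gew" has 1 vowel. The stems with 1 vowel (gug → gugob, lig → ligob, por → porob) add -ob.
The other patterns: stems with 2 vowels delete the last vowel and add -ar; stems with 3 vowels add -oth.
So gew → gewob.

gewob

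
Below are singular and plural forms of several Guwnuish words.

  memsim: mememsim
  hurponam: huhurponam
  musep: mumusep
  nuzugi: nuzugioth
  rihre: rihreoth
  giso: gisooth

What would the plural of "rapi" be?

memsim and nuzugi both have last vowel 'i' yet inflect differently (mememsim, nuzugioth), so the last vowel is not what conditions the rule; whether the stem ends in a vowel or a consonant is.
"rapi" ends in a vowel. The stems ending in a vowel (nuzugi → nuzugioth, rihre → rihreoth, giso → gisooth) add -oth.
The other pattern: stems ending in a consonant repeat the first consonant+vowel as a prefix.
So rapi → rapioth.

rapioth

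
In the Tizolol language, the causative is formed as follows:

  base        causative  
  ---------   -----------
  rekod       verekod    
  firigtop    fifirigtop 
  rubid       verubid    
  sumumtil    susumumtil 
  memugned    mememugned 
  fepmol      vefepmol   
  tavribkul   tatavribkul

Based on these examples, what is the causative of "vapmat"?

"vapmat" has 2 vowels. The stems with 2 vowels (fepmol → vefepmol, rekod → verekod, rubid → verubid) add the prefix ve-.
So vapmat → vevapmat.

vevapmat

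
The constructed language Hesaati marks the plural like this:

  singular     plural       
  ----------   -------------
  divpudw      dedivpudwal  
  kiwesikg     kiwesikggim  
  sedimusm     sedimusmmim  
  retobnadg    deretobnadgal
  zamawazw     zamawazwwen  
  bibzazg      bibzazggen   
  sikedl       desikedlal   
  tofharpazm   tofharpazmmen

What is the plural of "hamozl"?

hamozllen

bibzazg and retobnadg both end in -g yet inflect differently (bibzazggen, deretobnadgal), so the final letter is not what conditions the rule; the second-to-last letter is.
"hamozl" has second-to-last letter 'z'. The stems whose second-to-last letter is 'z' (bibzazg → bibzazggen, tofharpazm → tofharpazmmen, zamawazw → zamawazwwen) double the final consonant and add -en.
So hamozl → hamozllen.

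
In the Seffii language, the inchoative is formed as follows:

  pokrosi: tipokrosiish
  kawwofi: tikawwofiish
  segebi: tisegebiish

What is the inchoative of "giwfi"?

Every pair shown (pokrosi → tipokrosiish, kawwofi → tikawwofiish, segebi → tisegebiish) follows the same rule: add ti- … -ish around the stem.
So giwfi → tigiwfiish.

tigiwfiish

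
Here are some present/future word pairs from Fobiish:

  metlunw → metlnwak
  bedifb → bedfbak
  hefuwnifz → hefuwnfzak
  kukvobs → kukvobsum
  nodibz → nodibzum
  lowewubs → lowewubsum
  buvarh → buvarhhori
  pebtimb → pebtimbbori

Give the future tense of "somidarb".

hefuwnifz and nodibz both end in -z yet inflect differently (hefuwnfzak, nodibzum), so the final letter is not what conditions the rule; the second-to-last letter is.
"somidarb" has second-to-last letter 'r'. The one such stem in the data (buvarh → buvarhhori) doubles the final consonant and adds -ori (as does pebtimb), so the same rule applies.
So somidarb → somidarbbori.

somidarbbori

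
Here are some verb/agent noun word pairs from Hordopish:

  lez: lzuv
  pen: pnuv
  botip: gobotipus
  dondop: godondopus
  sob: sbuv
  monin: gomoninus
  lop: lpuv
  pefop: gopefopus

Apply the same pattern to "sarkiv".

gosarkivus

lop and dondop both end in -p yet inflect differently (lpuv, godondopus), so the final letter is not what conditions the rule; the number of vowels is.
"sarkiv" has 2 vowels. The stems with 2 vowels (dondop → godondopus, monin → gomoninus, botip → gobotipus) add go- … -us around the stem.
So sarkiv → gosarkivus.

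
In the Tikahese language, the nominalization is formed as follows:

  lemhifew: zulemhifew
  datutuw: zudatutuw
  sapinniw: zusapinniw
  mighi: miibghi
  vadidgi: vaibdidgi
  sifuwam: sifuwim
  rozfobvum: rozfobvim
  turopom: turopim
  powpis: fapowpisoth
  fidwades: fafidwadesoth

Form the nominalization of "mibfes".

sapinniw and mighi both have last vowel 'i' yet inflect differently (zusapinniw, miibghi), so the last vowel is not what conditions the rule; the final letter is.
"mibfes" ends in -s. The stems ending in -s (powpis → fapowpisoth, fidwades → fafidwadesoth) add fa- … -oth around the stem.
So mibfes → famibfesoth.

famibfesoth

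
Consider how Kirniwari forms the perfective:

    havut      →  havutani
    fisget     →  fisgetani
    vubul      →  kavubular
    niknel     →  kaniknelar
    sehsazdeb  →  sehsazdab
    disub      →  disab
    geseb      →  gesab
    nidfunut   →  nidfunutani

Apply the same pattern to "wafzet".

wafzetani

"wafzet" ends in -t. The stems ending in -t (nidfunut → nidfunutani, havut → havutani, fisget → fisgetani) add -ani.
So wafzet → wafzetani.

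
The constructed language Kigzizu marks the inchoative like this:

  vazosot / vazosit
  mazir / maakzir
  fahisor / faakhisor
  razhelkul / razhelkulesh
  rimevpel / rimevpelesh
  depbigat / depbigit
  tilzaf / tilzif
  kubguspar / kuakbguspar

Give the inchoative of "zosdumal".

kubguspar and depbigat both have last vowel 'a' yet inflect differently (kuakbguspar, depbigit), so the last vowel is not what conditions the rule; the final letter is.
"zosdumal" ends in -l. The stems ending in -l (razhelkul → razhelkulesh, rimevpel → rimevpelesh) add -esh.
So zosdumal → zosdumalesh.

zosdumalesh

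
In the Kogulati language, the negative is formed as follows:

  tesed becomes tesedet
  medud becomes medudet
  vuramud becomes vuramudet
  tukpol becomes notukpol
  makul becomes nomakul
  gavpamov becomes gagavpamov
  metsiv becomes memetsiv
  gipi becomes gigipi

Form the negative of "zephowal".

nozephowal

medud and makul both have last vowel 'u' yet inflect differently (medudet, nomakul), so the last vowel is not what conditions the rule; the final letter is.
"zephowal" ends in -l. The stems ending in -l (tukpol → notukpol, makul → nomakul) add the prefix no-.
The other patterns: stems ending in -d add -et; stems ending in -i or -v repeat the first consonant+vowel as a prefix.
So zephowal → nozephowal.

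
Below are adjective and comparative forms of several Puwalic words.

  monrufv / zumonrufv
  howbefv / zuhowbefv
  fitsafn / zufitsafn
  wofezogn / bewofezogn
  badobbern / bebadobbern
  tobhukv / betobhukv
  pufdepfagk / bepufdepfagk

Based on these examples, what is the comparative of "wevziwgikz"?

fitsafn and wofezogn both end in -n yet inflect differently (zufitsafn, bewofezogn), so the final letter is not what conditions the rule; the second-to-last letter is.
"wevziwgikz" has second-to-last letter 'k'. The one such stem in the data (tobhukv → betobhukv) adds the prefix be-, so the same rule applies.
So wevziwgikz → bewevziwgikz.

bewevziwgikz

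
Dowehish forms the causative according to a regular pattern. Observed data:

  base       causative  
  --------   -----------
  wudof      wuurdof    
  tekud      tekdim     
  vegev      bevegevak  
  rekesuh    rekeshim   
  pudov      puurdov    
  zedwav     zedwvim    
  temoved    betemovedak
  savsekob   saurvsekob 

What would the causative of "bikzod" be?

biurkzod

vegev and pudov both end in -v yet inflect differently (bevegevak, puurdov), so the final letter is not what conditions the rule; the last vowel is.
"bikzod" has last vowel 'o'. The stems whose last vowel is 'o' (pudov → puurdov, wudof → wuurdof, savsekob → saurvsekob) insert -ur- after the first vowel.
The other patterns: stems whose last vowel is 'e' add be- … -ak around the stem; stems whose last vowel is 'a' or 'u' delete the last vowel and add -im.
So bikzod → biurkzod.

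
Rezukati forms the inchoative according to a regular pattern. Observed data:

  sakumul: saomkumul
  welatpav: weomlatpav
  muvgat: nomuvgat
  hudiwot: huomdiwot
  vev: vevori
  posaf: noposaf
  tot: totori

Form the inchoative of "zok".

zokori

"zok" has 1 vowel. The stems with 1 vowel (tot → totori, vev → vevori) add -ori.
The other patterns: stems with 2 vowels add the prefix no-; stems with 3 vowels insert -om- after the first vowel.
So zok → zokori.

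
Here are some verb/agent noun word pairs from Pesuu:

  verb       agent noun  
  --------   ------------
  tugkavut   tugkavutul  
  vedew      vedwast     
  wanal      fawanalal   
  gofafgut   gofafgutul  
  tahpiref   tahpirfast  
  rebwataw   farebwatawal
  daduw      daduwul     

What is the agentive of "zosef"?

zosfast

daduw and rebwataw both end in -w yet inflect differently (daduwul, farebwatawal), so the final letter is not what conditions the rule; the last vowel is.
"zosef" has last vowel 'e'. The stems whose last vowel is 'e' (vedew → vedwast, tahpiref → tahpirfast) delete the last vowel and add -ast.
So zosef → zosfast.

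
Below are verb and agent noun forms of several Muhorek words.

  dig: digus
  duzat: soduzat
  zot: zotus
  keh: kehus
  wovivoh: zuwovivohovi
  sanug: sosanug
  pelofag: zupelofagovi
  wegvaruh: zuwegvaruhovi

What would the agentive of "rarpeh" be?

dig and sanug both end in -g yet inflect differently (digus, sosanug), so the final letter is not what conditions the rule; the number of vowels is.
"rarpeh" has 2 vowels. The stems with 2 vowels (sanug → sosanug, duzat → soduzat) add the prefix so-.
So rarpeh → sorarpeh.

sorarpeh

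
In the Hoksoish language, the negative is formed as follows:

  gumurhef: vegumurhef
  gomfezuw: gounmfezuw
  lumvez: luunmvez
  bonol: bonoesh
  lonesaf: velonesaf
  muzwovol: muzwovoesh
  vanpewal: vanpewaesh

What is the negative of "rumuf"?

verumuf

"rumuf" ends in -f. The stems ending in -f (gumurhef → vegumurhef, lonesaf → velonesaf) add the prefix ve-.
The other patterns: stems ending in -l drop the final letter and add -esh; stems ending in -w or -z insert -un- after the first vowel.
So rumuf → verumuf.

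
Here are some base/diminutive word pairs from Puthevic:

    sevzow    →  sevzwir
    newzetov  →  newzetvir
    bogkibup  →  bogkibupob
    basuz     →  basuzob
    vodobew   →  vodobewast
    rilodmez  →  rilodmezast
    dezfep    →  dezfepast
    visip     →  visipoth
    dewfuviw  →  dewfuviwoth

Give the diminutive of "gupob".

gupbir

sevzow and vodobew both end in -w yet inflect differently (sevzwir, vodobewast), so the final letter is not what conditions the rule; the last vowel is.
"gupob" has last vowel 'o'. The stems whose last vowel is 'o' (sevzow → sevzwir, newzetov → newzetvir) delete the last vowel and add -ir.
So gupob → gupbir.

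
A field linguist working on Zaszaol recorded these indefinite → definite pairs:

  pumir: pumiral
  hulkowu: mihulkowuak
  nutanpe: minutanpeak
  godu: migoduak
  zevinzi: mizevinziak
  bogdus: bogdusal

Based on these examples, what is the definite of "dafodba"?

midafodbaak

"dafodba" ends in a vowel. The stems ending in a vowel (godu → migoduak, nutanpe → minutanpeak, zevinzi → mizevinziak) add mi- … -ak around the stem.
The other pattern: stems ending in a consonant add -al.
So dafodba → midafodbaak.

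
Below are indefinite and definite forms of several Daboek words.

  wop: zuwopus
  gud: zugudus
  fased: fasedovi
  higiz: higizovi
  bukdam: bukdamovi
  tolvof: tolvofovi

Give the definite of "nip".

gud and fased both end in -d yet inflect differently (zugudus, fasedovi), so the final letter is not what conditions the rule; the number of vowels is.
"nip" has 1 vowel. The stems with 1 vowel (wop → zuwopus, gud → zugudus) add zu- … -us around the stem.
So nip → zunipus.

zunipus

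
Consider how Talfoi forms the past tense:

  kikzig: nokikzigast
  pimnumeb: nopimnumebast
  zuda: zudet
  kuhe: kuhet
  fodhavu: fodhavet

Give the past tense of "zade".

kuhe and pimnumeb both have last vowel 'e' yet inflect differently (kuhet, nopimnumebast), so the last vowel is not what conditions the rule; whether the stem ends in a vowel or a consonant is.
"zade" ends in a vowel. The stems ending in a vowel (fodhavu → fodhavet, kuhe → kuhet, zuda → zudet) drop the final letter and add -et.
So zade → zadet.

zadet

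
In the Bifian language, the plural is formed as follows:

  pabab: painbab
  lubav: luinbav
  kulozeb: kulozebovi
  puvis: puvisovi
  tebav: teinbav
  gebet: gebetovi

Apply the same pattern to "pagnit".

"pagnit" has last vowel 'i'. The one such stem in the data (puvis → puvisovi) adds -ovi, so the same rule applies.
So pagnit → pagnitovi.

pagnitovi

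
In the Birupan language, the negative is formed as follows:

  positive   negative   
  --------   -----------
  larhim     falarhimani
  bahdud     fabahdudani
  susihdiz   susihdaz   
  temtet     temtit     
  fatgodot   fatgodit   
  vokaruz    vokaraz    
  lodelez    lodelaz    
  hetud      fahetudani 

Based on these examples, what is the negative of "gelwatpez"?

gelwatpaz

lodelez and temtet both have last vowel 'e' yet inflect differently (lodelaz, temtit), so the last vowel is not what conditions the rule; the final letter is.
"gelwatpez" ends in -z. The stems ending in -z (lodelez → lodelaz, susihdiz → susihdaz, vokaruz → vokaraz) change the last vowel to 'a'.
So gelwatpez → gelwatpaz.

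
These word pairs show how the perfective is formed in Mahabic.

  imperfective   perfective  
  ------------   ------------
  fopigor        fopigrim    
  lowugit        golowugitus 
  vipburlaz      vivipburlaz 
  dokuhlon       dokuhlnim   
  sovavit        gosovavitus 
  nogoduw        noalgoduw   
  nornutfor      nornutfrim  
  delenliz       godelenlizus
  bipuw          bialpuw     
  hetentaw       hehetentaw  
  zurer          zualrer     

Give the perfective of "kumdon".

fopigor and zurer both end in -r yet inflect differently (fopigrim, zualrer), so the final letter is not what conditions the rule; the last vowel is.
"kumdon" has last vowel 'o'. The stems whose last vowel is 'o' (fopigor → fopigrim, nornutfor → nornutfrim, dokuhlon → dokuhlnim) delete the last vowel and add -im.
So kumdon → kumdnim.

kumdnim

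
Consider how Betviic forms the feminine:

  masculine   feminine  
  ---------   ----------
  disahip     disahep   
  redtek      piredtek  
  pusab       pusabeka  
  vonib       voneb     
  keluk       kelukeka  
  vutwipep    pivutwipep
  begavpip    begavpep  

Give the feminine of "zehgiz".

zehgez

"zehgiz" has last vowel 'i'. The stems whose last vowel is 'i' (begavpip → begavpep, disahip → disahep, vonib → voneb) change the last vowel to 'e'.
The other patterns: stems whose last vowel is 'e' add the prefix pi-; stems whose last vowel is 'a' or 'u' add -eka.
So zehgiz → zehgez.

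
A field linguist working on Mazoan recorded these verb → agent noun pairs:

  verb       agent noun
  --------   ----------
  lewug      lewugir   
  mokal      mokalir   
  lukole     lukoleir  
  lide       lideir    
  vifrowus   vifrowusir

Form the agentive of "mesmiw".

mesmiwir

Every pair shown (lewug → lewugir, mokal → mokalir, lukole → lukoleir, …) follows the same rule: add -ir.
So mesmiw → mesmiwir.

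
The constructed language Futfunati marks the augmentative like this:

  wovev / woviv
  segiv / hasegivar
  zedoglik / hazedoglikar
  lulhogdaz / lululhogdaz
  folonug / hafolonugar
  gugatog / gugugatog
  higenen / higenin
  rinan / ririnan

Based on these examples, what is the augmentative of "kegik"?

hakegikar

segiv and wovev both end in -v yet inflect differently (hasegivar, woviv), so the final letter is not what conditions the rule; the last vowel is.
"kegik" has last vowel 'i'. The stems whose last vowel is 'i' (zedoglik → hazedoglikar, segiv → hasegivar) add ha- … -ar around the stem.
So kegik → hakegikar.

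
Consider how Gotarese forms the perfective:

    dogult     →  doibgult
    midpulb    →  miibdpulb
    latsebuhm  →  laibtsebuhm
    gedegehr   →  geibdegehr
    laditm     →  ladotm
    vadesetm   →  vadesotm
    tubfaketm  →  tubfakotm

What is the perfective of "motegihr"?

"motegihr" has second-to-last letter 'h'. The stems whose second-to-last letter is 'h' (latsebuhm → laibtsebuhm, gedegehr → geibdegehr) insert -ib- after the first vowel.
So motegihr → moibtegihr.

moibtegihr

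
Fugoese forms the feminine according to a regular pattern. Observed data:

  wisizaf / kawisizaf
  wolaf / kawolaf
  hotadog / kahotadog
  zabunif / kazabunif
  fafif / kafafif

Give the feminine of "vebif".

Every pair shown (wisizaf → kawisizaf, wolaf → kawolaf, hotadog → kahotadog, …) follows the same rule: add the prefix ka-.
So vebif → kavebif.

kavebif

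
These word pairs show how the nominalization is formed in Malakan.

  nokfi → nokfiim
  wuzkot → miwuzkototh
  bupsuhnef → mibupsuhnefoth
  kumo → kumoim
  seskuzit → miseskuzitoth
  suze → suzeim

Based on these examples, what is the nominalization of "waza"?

wazaim

seskuzit and nokfi both have last vowel 'i' yet inflect differently (miseskuzitoth, nokfiim), so the last vowel is not what conditions the rule; whether the stem ends in a vowel or a consonant is.
"waza" ends in a vowel. The stems ending in a vowel (nokfi → nokfiim, kumo → kumoim, suze → suzeim) add -im.
So waza → wazaim.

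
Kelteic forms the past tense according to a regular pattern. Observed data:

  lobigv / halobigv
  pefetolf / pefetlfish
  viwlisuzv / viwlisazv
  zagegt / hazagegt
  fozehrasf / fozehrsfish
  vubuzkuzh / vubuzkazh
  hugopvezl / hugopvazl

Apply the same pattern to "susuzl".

susazl

lobigv and viwlisuzv both end in -v yet inflect differently (halobigv, viwlisazv), so the final letter is not what conditions the rule; the second-to-last letter is.
"susuzl" has second-to-last letter 'z'. The stems whose second-to-last letter is 'z' (hugopvezl → hugopvazl, viwlisuzv → viwlisazv, vubuzkuzh → vubuzkazh) change the last vowel to 'a'.
So susuzl → susazl.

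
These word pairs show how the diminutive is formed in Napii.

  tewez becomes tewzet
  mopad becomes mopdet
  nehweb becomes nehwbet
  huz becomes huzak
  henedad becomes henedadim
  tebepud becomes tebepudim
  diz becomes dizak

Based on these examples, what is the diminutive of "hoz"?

huz and tewez both end in -z yet inflect differently (huzak, tewzet), so the final letter is not what conditions the rule; the number of vowels is.
"hoz" has 1 vowel. The stems with 1 vowel (huz → huzak, diz → dizak) add -ak.
So hoz → hozak.

hozak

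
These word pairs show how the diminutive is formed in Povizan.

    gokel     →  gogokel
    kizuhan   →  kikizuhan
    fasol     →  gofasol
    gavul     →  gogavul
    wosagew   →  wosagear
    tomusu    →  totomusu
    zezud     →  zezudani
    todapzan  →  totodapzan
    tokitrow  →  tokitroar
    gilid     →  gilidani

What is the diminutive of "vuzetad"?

vuzetadani

gavul and zezud both have last vowel 'u' yet inflect differently (gogavul, zezudani), so the last vowel is not what conditions the rule; the final letter is.
"vuzetad" ends in -d. The stems ending in -d (zezud → zezudani, gilid → gilidani) add -ani.
The other patterns: stems ending in -l add the prefix go-; stems ending in -w drop the final letter and add -ar; stems ending in -n or -u repeat the first consonant+vowel as a prefix.
So vuzetad → vuzetadani.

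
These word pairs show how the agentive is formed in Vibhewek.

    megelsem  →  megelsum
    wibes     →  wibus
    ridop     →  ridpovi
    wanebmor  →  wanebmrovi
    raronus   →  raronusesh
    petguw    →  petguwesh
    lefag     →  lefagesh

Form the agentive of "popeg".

popug

"popeg" has last vowel 'e'. The stems whose last vowel is 'e' (megelsem → megelsum, wibes → wibus) change the last vowel to 'u'.
So popeg → popug.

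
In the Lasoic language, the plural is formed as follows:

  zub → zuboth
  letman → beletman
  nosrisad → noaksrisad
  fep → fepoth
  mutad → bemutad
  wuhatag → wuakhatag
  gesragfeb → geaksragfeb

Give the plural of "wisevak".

"wisevak" has 3 vowels. The stems with 3 vowels (nosrisad → noaksrisad, gesragfeb → geaksragfeb, wuhatag → wuakhatag) insert -ak- after the first vowel.
The other patterns: stems with 1 vowel add -oth; stems with 2 vowels add the prefix be-.
So wisevak → wiaksevak.

wiaksevak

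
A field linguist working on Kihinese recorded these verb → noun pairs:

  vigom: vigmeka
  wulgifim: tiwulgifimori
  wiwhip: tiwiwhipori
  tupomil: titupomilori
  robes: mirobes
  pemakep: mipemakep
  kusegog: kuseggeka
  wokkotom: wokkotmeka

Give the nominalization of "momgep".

mimomgep

"momgep" has last vowel 'e'. The stems whose last vowel is 'e' (robes → mirobes, pemakep → mipemakep) add the prefix mi-.
The other patterns: stems whose last vowel is 'i' add ti- … -ori around the stem; stems whose last vowel is 'o' delete the last vowel and add -eka.
So momgep → mimomgep.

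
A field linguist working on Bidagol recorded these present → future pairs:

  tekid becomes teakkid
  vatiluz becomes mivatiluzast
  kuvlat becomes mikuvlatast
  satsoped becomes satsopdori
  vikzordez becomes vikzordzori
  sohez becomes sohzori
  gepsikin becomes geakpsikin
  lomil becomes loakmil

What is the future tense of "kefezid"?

keakfezid

satsoped and tekid both end in -d yet inflect differently (satsopdori, teakkid), so the final letter is not what conditions the rule; the last vowel is.
"kefezid" has last vowel 'i'. The stems whose last vowel is 'i' (lomil → loakmil, tekid → teakkid, gepsikin → geakpsikin) insert -ak- after the first vowel.
The other patterns: stems whose last vowel is 'e' delete the last vowel and add -ori; stems whose last vowel is 'a' or 'u' add mi- … -ast around the stem.
So kefezid → keakfezid.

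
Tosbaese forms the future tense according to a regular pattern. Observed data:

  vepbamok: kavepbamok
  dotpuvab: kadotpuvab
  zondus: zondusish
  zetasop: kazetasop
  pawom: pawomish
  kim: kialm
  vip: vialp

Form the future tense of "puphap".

puphapish

kim and pawom both end in -m yet inflect differently (kialm, pawomish), so the final letter is not what conditions the rule; the number of vowels is.
"puphap" has 2 vowels. The stems with 2 vowels (pawom → pawomish, zondus → zondusish) add -ish.
So puphap → puphapish.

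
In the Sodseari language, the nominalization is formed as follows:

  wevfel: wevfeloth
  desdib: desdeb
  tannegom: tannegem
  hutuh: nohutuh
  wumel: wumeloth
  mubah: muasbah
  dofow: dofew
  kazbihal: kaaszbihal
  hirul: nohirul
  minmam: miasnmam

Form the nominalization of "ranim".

wevfel and kazbihal both end in -l yet inflect differently (wevfeloth, kaaszbihal), so the final letter is not what conditions the rule; the last vowel is.
"ranim" has last vowel 'i'. The one such stem in the data (desdib → desdeb) changes the last vowel to 'e' (as do dofow, tannegom), so the same rule applies.
The other patterns: stems whose last vowel is 'e' add -oth; stems whose last vowel is 'a' insert -as- after the first vowel; stems whose last vowel is 'u' add the prefix no-.
So ranim → ranem.

ranem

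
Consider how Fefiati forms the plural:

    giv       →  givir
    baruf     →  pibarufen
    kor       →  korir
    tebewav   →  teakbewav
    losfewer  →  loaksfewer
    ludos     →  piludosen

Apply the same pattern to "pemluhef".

peakmluhef

kor and losfewer both end in -r yet inflect differently (korir, loaksfewer), so the final letter is not what conditions the rule; the number of vowels is.
"pemluhef" has 3 vowels. The stems with 3 vowels (losfewer → loaksfewer, tebewav → teakbewav) insert -ak- after the first vowel.
So pemluhef → peakmluhef.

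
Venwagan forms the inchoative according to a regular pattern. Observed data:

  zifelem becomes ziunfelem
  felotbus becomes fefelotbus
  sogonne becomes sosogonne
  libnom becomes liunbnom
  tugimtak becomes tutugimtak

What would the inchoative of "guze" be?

"guze" ends in -e. The one such stem in the data (sogonne → sosogonne) repeats the first consonant+vowel as a prefix (as do felotbus, tugimtak), so the same rule applies.
So guze → guguze.

guguze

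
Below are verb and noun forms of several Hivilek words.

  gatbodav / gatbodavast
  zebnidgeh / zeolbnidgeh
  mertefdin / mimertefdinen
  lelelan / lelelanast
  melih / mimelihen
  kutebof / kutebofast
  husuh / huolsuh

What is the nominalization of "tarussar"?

lelelan and mertefdin both end in -n yet inflect differently (lelelanast, mimertefdinen), so the final letter is not what conditions the rule; the last vowel is.
"tarussar" has last vowel 'a'. The stems whose last vowel is 'a' (lelelan → lelelanast, gatbodav → gatbodavast) add -ast.
The other patterns: stems whose last vowel is 'i' add mi- … -en around the stem; stems whose last vowel is 'e' or 'u' insert -ol- after the first vowel.
So tarussar → tarussarast.

tarussarast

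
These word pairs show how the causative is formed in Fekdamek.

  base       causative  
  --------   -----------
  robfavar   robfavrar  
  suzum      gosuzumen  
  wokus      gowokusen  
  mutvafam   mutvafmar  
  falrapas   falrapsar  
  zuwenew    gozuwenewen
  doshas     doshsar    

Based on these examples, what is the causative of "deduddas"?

"deduddas" has last vowel 'a'. The stems whose last vowel is 'a' (robfavar → robfavrar, doshas → doshsar, mutvafam → mutvafmar) delete the last vowel and add -ar.
The other pattern: stems whose last vowel is 'e' or 'u' add go- … -en around the stem.
So deduddas → deduddsar.

deduddsar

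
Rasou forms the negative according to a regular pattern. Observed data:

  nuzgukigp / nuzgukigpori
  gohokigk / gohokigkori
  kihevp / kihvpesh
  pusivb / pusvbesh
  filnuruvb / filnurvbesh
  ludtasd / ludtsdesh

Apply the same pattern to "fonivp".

fonvpesh

"fonivp" has second-to-last letter 'v'. The stems whose second-to-last letter is 'v' (kihevp → kihvpesh, filnuruvb → filnurvbesh, pusivb → pusvbesh) delete the last vowel and add -esh.
The other pattern: stems whose second-to-last letter is 'g' add -ori.
So fonivp → fonvpesh.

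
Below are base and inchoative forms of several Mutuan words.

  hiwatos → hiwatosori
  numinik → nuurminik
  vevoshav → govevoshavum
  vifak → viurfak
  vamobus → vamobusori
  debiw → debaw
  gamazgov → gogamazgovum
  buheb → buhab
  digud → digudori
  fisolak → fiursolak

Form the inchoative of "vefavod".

vefavodori

numinik and debiw both have last vowel 'i' yet inflect differently (nuurminik, debaw), so the last vowel is not what conditions the rule; the final letter is.
"vefavod" ends in -d. The one such stem in the data (digud → digudori) adds -ori, so the same rule applies.
The other patterns: stems ending in -k insert -ur- after the first vowel; stems ending in -b or -w change the last vowel to 'a'; stems ending in -v add go- … -um around the stem.
So vefavod → vefavodori.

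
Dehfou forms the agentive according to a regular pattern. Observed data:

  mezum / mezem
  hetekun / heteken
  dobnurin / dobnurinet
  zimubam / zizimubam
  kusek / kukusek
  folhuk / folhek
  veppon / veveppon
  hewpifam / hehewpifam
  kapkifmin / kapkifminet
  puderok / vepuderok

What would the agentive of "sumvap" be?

veppon and kapkifmin both end in -n yet inflect differently (veveppon, kapkifminet), so the final letter is not what conditions the rule; the last vowel is.
"sumvap" has last vowel 'a'. The stems whose last vowel is 'a' (zimubam → zizimubam, hewpifam → hehewpifam) repeat the first consonant+vowel as a prefix.
So sumvap → susumvap.

susumvap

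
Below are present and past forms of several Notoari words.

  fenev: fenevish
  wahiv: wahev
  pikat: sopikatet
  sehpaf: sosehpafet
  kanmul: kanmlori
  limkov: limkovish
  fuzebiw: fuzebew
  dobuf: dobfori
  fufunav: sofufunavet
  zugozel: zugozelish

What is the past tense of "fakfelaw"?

"fakfelaw" has last vowel 'a'. The stems whose last vowel is 'a' (fufunav → sofufunavet, sehpaf → sosehpafet, pikat → sopikatet) add so- … -et around the stem.
The other patterns: stems whose last vowel is 'u' delete the last vowel and add -ori; stems whose last vowel is 'i' change the last vowel to 'e'; stems whose last vowel is 'e' or 'o' add -ish.
So fakfelaw → sofakfelawet.

sofakfelawet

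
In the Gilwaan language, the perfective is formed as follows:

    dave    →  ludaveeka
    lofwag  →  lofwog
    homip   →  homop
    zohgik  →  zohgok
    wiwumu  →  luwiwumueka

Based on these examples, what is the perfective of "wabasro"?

luwabasroeka

dave and homip both have 2 vowels yet inflect differently (ludaveeka, homop), so the number of vowels is not what conditions the rule; whether the stem ends in a vowel or a consonant is.
"wabasro" ends in a vowel. The stems ending in a vowel (dave → ludaveeka, wiwumu → luwiwumueka) add lu- … -eka around the stem.
So wabasro → luwabasroeka.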